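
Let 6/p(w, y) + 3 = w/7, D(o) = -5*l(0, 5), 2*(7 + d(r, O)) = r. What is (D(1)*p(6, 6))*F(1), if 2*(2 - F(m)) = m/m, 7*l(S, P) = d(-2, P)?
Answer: -24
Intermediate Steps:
d(r, O) = -7 + r/2
l(S, P) = -8/7 (l(S, P) = (-7 + (½)*(-2))/7 = (-7 - 1)/7 = (⅐)*(-8) = -8/7)
F(m) = 3/2 (F(m) = 2 - m/(2*m) = 2 - ½*1 = 2 - ½ = 3/2)
D(o) = 40/7 (D(o) = -5*(-8/7) = 40/7)
p(w, y) = 6/(-3 + w/7)
(D(1)*p(6, 6))*F(1) = (40*(42/(-21 + 6))/7)*(3/2) = (40*(42/(-15))/7)*(3/2) = (40*(42*(-1/15))/7)*(3/2) = ((40/7)*(-14/5))*(3/2) = -16*3/2 = -24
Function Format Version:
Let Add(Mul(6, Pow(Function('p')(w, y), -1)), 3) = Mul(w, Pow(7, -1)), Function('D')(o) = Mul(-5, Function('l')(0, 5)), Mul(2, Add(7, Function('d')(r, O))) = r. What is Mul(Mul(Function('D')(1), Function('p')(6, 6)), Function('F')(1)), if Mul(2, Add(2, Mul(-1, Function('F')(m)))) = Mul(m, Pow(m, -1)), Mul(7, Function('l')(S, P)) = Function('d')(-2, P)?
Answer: -24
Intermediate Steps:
Function('d')(r, O) = Add(-7, Mul(Rational(1, 2), r))
Function('l')(S, P) = Rational(-8, 7) (Function('l')(S, P) = Mul(Rational(1, 7), Add(-7, Mul(Rational(1, 2), -2))) = Mul(Rational(1, 7), Add(-7, -1)) = Mul(Rational(1, 7), -8) = Rational(-8, 7))
Function('F')(m) = Rational(3, 2) (Function('F')(m) = Add(2, Mul(Rational(-1, 2), Mul(m, Pow(m, -1)))) = Add(2, Mul(Rational(-1, 2), 1)) = Add(2, Rational(-1, 2)) = Rational(3, 2))
Function('D')(o) = Rational(40, 7) (Function('D')(o) = Mul(-5, Rational(-8, 7)) = Rational(40, 7))
Function('p')(w, y) = Mul(6, Pow(Add(-3, Mul(Rational(1, 7), w)), -1)) (Function('p')(w, y) = Mul(6, Pow(Add(-3, Mul(w, Pow(7, -1))), -1)) = Mul(6, Pow(Add(-3, Mul(w, Rational(1, 7))), -1)) = Mul(6, Pow(Add(-3, Mul(Rational(1, 7), w)), -1)))
Mul(Mul(Function('D')(1), Function('p')(6, 6)), Function('F')(1)) = Mul(Mul(Rational(40, 7), Mul(42, Pow(Add(-21, 6), -1))), Rational(3, 2)) = Mul(Mul(Rational(40, 7), Mul(42, Pow(-15, -1))), Rational(3, 2)) = Mul(Mul(Rational(40, 7), Mul(42, Rational(-1, 15))), Rational(3, 2)) = Mul(Mul(Rational(40, 7), Rational(-14, 5)), Rational(3, 2)) = Mul(-16, Rational(3, 2)) = -24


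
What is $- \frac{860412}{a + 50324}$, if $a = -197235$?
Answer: $\frac{860412}{146911} \approx 5.8567$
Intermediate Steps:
$- \frac{860412}{a + 50324} = - \frac{860412}{-197235 + 50324} = - \frac{860412}{-146911} = \left(-860412\right) \left(- \frac{1}{146911}\right) = \frac{860412}{146911}$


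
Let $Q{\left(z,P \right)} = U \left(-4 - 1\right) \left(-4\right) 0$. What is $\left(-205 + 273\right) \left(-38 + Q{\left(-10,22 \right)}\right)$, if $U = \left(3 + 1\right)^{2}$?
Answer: $-2584$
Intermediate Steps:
$U = 16$ ($U = 4^{2} = 16$)
$Q{\left(z,P \right)} = 0$ ($Q{\left(z,P \right)} = 16 \left(-4 - 1\right) \left(-4\right) 0 = 16 \left(-5\right) \left(-4\right) 0 = \left(-80\right) \left(-4\right) 0 = 320 \cdot 0 = 0$)
$\left(-205 + 273\right) \left(-38 + Q{\left(-10,22 \right)}\right) = \left(-205 + 273\right) \left(-38 + 0\right) = 68 \left(-38\right) = -2584$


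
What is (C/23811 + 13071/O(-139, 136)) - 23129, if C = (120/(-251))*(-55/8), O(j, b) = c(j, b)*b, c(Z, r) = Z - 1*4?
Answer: -896137231184181/38744052776 ≈ -23130.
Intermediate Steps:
c(Z, r) = -4 + Z (c(Z, r) = Z - 4 = -4 + Z)
O(j, b) = b*(-4 + j) (O(j, b) = (-4 + j)*b = b*(-4 + j))
C = 825/251 (C = (120*(-1/251))*(-55*⅛) = -120/251*(-55/8) = 825/251 ≈ 3.2869)
(C/23811 + 13071/O(-139, 136)) - 23129 = ((825/251)/23811 + 13071/((136*(-4 - 139)))) - 23129 = ((825/251)*(1/23811) + 13071/((136*(-143)))) - 23129 = (275/1992187 + 13071/(-19448)) - 23129 = (275/1992187 + 13071*(-1/19448)) - 23129 = (275/1992187 - 13071/19448) - 23129 = -26034528077/38744052776 - 23129 = -896137231184181/38744052776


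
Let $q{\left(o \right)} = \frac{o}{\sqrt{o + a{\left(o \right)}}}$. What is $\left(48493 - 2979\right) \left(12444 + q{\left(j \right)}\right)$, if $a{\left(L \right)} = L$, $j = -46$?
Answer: $566376216 + 45514 i \sqrt{23} \approx 5.6638 \cdot 10^{8} + 2.1828 \cdot 10^{5} i$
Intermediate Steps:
$q{\left(o \right)} = \frac{\sqrt{2} \sqrt{o}}{2}$ ($q{\left(o \right)} = \frac{o}{\sqrt{o + o}} = \frac{o}{\sqrt{2 o}} = \frac{o}{\sqrt{2} \sqrt{o}} = o \frac{\sqrt{2}}{2 \sqrt{o}} = \frac{\sqrt{2} \sqrt{o}}{2}$)
$\left(48493 - 2979\right) \left(12444 + q{\left(j \right)}\right) = \left(48493 - 2979\right) \left(12444 + \frac{\sqrt{2} \sqrt{-46}}{2}\right) = \left(48493 + \left(-15899 + 12920\right)\right) \left(12444 + \frac{\sqrt{2} i \sqrt{46}}{2}\right) = \left(48493 - 2979\right) \left(12444 + i \sqrt{23}\right) = 45514 \left(12444 + i \sqrt{23}\right) = 566376216 + 45514 i \sqrt{23}$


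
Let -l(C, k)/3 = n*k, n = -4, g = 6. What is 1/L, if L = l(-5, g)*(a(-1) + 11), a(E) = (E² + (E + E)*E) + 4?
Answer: 1/1296 ≈ 0.00077160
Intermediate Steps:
l(C, k) = 12*k (l(C, k) = -(-12)*k = 12*k)
a(E) = 4 + 3*E² (a(E) = (E² + (2*E)*E) + 4 = (E² + 2*E²) + 4 = 3*E² + 4 = 4 + 3*E²)
L = 1296 (L = (12*6)*((4 + 3*(-1)²) + 11) = 72*((4 + 3*1) + 11) = 72*((4 + 3) + 11) = 72*(7 + 11) = 72*18 = 1296)
1/L = 1/1296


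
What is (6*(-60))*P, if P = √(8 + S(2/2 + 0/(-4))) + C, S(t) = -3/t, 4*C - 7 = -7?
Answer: -360*√5 ≈ -804.98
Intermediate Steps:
C = 0 (C = 7/4 + (¼)*(-7) = 7/4 - 7/4 = 0)
P = √5 (P = √(8 - 3/(2/2 + 0/(-4))) + 0 = √(8 - 3/(2*(½) + 0*(-¼))) + 0 = √(8 - 3/(1 + 0)) + 0 = √(8 - 3/1) + 0 = √(8 - 3*1) + 0 = √(8 - 3) + 0 = √5 + 0 = √5 ≈ 2.2361)
(6*(-60))*P = (6*(-60))*√5 = -360*√5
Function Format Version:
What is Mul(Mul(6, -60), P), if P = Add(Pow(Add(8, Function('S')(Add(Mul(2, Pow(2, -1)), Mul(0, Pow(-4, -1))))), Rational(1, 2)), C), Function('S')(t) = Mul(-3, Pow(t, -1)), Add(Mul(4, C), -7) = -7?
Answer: Mul(-360, Pow(5, Rational(1, 2))) ≈ -804.98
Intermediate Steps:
C = 0 (C = Add(Rational(7, 4), Mul(Rational(1, 4), -7)) = Add(Rational(7, 4), Rational(-7, 4)) = 0)
P = Pow(5, Rational(1, 2)) (P = Add(Pow(Add(8, Mul(-3, Pow(Add(Mul(2, Pow(2, -1)), Mul(0, Pow(-4, -1))), -1))), Rational(1, 2)), 0) = Add(Pow(Add(8, Mul(-3, Pow(Add(Mul(2, Rational(1, 2)), Mul(0, Rational(-1, 4))), -1))), Rational(1, 2)), 0) = Add(Pow(Add(8, Mul(-3, Pow(Add(1, 0), -1))), Rational(1, 2)), 0) = Add(Pow(Add(8, Mul(-3, Pow(1, -1))), Rational(1, 2)), 0) = Add(Pow(Add(8, Mul(-3, 1)), Rational(1, 2)), 0) = Add(Pow(Add(8, -3), Rational(1, 2)), 0) = Add(Pow(5, Rational(1, 2)), 0) = Pow(5, Rational(1, 2)) ≈ 2.2361)
Mul(Mul(6, -60), P) = Mul(Mul(6, -60), Pow(5, Rational(1, 2))) = Mul(-360, Pow(5, Rational(1, 2)))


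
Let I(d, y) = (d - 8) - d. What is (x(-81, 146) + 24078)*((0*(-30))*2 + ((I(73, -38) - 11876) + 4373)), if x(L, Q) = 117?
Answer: -181728645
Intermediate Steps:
I(d, y) = -8 (I(d, y) = (-8 + d) - d = -8)
(x(-81, 146) + 24078)*((0*(-30))*2 + ((I(73, -38) - 11876) + 4373)) = (117 + 24078)*((0*(-30))*2 + ((-8 - 11876) + 4373)) = 24195*(0*2 + (-11884 + 4373)) = 24195*(0 - 7511) = 24195*(-7511) = -181728645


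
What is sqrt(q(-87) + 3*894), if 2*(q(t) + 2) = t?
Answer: sqrt(10546)/2 ≈ 51.347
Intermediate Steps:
q(t) = -2 + t/2
sqrt(q(-87) + 3*894) = sqrt((-2 + (1/2)*(-87)) + 3*894) = sqrt((-2 - 87/2) + 2682) = sqrt(-91/2 + 2682) = sqrt(5273/2) = sqrt(10546)/2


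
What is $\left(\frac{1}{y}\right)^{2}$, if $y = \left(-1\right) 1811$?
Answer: $\frac{1}{3279721} \approx 3.049 \cdot 10^{-7}$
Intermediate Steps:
$y = -1811$
$\left(\frac{1}{y}\right)^{2} = \left(\frac{1}{-1811}\right)^{2} = \left(- \frac{1}{1811}\right)^{2} = \frac{1}{3279721}$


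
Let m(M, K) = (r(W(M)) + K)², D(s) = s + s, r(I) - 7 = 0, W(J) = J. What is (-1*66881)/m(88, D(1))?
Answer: -66881/81 ≈ -825.69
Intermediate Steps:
r(I) = 7 (r(I) = 7 + 0 = 7)
D(s) = 2*s
m(M, K) = (7 + K)²
(-1*66881)/m(88, D(1)) = (-1*66881)/((7 + 2*1)²) = -66881/(7 + 2)² = -66881/(9²) = -66881/81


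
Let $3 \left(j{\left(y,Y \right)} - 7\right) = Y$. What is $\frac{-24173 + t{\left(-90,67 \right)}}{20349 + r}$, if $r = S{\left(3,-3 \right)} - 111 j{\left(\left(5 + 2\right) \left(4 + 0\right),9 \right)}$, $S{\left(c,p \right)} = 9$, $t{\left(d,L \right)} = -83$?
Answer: $- \frac{1516}{1203} \approx -1.2602$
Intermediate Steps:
$j{\left(y,Y \right)} = 7 + \frac{Y}{3}$
$r = -1101$ ($r = 9 - 111 \left(7 + \frac{1}{3} \cdot 9\right) = 9 - 111 \left(7 + 3\right) = 9 - 1110 = -1101$)
$\frac{-24173 + t{\left(-90,67 \right)}}{20349 + r} = \frac{-24173 - 83}{20349 - 1101} = - \frac{24256}{19248} = \left(-24256\right) \frac{1}{19248} = - \frac{1516}{1203}$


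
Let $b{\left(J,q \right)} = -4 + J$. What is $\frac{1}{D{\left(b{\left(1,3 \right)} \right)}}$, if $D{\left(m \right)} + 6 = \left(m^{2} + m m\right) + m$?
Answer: $\frac{1}{9} \approx 0.11111$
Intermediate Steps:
$D{\left(m \right)} = -6 + m + 2 m^{2}$ ($D{\left(m \right)} = -6 + \left(\left(m^{2} + m m\right) + m\right) = -6 + \left(\left(m^{2} + m^{2}\right) + m\right) = -6 + \left(2 m^{2} + m\right) = -6 + \left(m + 2 m^{2}\right) = -6 + m + 2 m^{2}$)
$\frac{1}{D{\left(b{\left(1,3 \right)} \right)}} = \frac{1}{-6 + \left(-4 + 1\right) + 2 \left(-4 + 1\right)^{2}} = \frac{1}{-6 - 3 + 2 \left(-3\right)^{2}} = \frac{1}{-6 - 3 + 2 \cdot 9} = \frac{1}{-6 - 3 + 18} = \frac{1}{9}$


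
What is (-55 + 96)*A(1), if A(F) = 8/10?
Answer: 164/5 ≈ 32.800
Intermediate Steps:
A(F) = ⅘ (A(F) = 8*(⅒) = ⅘)
(-55 + 96)*A(1) = (-55 + 96)*(⅘) = 41*(⅘) = 164/5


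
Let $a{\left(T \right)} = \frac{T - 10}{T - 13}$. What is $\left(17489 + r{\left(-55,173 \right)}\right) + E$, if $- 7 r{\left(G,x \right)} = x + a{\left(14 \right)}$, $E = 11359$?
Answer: $\frac{201759}{7} \approx 28823.0$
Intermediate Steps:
$a{\left(T \right)} = \frac{-10 + T}{-13 + T}$
$r{\left(G,x \right)} = - \frac{4}{7} - \frac{x}{7}$ ($r{\left(G,x \right)} = - \frac{x + \frac{-10 + 14}{-13 + 14}}{7} = - \frac{x + 1^{-1} \cdot 4}{7} = - \frac{x + 1 \cdot 4}{7} = - \frac{x + 4}{7} = - \frac{4 + x}{7} = - \frac{4}{7} - \frac{x}{7}$)
$\left(17489 + r{\left(-55,173 \right)}\right) + E = \left(17489 - \frac{177}{7}\right) + 11359 = \frac{122246}{7} + 11359 = \frac{201759}{7}$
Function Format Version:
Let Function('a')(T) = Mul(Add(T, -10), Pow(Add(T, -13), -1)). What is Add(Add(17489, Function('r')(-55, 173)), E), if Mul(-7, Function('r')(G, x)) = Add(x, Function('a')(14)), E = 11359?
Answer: Rational(201759, 7) ≈ 28823.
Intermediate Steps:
Function('a')(T) = Mul(Pow(Add(-13, T), -1), Add(-10, T)) (Function('a')(T) = Mul(Add(-10, T), Pow(Add(-13, T), -1)) = Mul(Pow(Add(-13, T), -1), Add(-10, T)))
Function('r')(G, x) = Add(Rational(-4, 7), Mul(Rational(-1, 7), x)) (Function('r')(G, x) = Mul(Rational(-1, 7), Add(x, Mul(Pow(Add(-13, 14), -1), Add(-10, 14)))) = Mul(Rational(-1, 7), Add(x, Mul(Pow(1, -1), 4))) = Mul(Rational(-1, 7), Add(x, Mul(1, 4))) = Mul(Rational(-1, 7), Add(x, 4)) = Mul(Rational(-1, 7), Add(4, x)) = Add(Rational(-4, 7), Mul(Rational(-1, 7), x)))
Add(Add(17489, Function('r')(-55, 173)), E) = Add(Add(17489, Add(Rational(-4, 7), Mul(Rational(-1, 7), 173))), 11359) = Add(Add(17489, Add(Rational(-4, 7), Rational(-173, 7))), 11359) = Add(Add(17489, Rational(-177, 7)), 11359) = Add(Rational(122246, 7), 11359) = Rational(201759, 7)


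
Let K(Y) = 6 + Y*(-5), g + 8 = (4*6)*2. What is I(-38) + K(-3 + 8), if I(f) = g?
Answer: 21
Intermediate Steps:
g = 40 (g = -8 + (4*6)*2 = -8 + 24*2 = -8 + 48 = 40)
K(Y) = 6 - 5*Y
I(f) = 40
I(-38) + K(-3 + 8) = 40 + (6 - 5*(-3 + 8)) = 40 + (6 - 5*5) = 40 + (6 - 25) = 40 - 19 = 21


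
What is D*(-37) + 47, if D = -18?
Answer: 713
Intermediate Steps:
D*(-37) + 47 = -18*(-37) + 47 = 666 + 47 = 713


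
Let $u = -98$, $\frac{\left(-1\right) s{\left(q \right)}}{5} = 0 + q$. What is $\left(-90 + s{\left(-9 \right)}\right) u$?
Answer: $4410$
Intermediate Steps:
$s{\left(q \right)} = - 5 q$ ($s{\left(q \right)} = - 5 \left(0 + q\right) = - 5 q$)
$\left(-90 + s{\left(-9 \right)}\right) u = \left(-90 - -45\right) \left(-98\right) = \left(-90 + 45\right) \left(-98\right) = \left(-45\right) \left(-98\right) = 4410$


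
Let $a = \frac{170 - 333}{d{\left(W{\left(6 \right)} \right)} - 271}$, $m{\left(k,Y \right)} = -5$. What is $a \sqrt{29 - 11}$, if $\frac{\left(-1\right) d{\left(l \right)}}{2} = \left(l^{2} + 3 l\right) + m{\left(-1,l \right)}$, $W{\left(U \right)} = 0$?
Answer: $\frac{163 \sqrt{2}}{87} \approx 2.6496$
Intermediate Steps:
$d{\left(l \right)} = 10 - 6 l - 2 l^{2}$ ($d{\left(l \right)} = - 2 \left(\left(l^{2} + 3 l\right) - 5\right) = - 2 \left(-5 + l^{2} + 3 l\right) = 10 - 6 l - 2 l^{2}$)
$a = \frac{163}{261}$ ($a = \frac{170 - 333}{\left(10 - 0 - 2 \cdot 0^{2}\right) - 271} = - \frac{163}{\left(10 + 0 - 0\right) - 271} = - \frac{163}{\left(10 + 0 + 0\right) - 271} = - \frac{163}{10 - 271} = - \frac{163}{-261} = \left(-163\right) \left(- \frac{1}{261}\right) = \frac{163}{261} \approx 0.62452$)
$a \sqrt{29 - 11} = \frac{163 \sqrt{29 - 11}}{261} = \frac{163 \sqrt{18}}{261} = \frac{163 \cdot 3 \sqrt{2}}{261} = \frac{163 \sqrt{2}}{87}$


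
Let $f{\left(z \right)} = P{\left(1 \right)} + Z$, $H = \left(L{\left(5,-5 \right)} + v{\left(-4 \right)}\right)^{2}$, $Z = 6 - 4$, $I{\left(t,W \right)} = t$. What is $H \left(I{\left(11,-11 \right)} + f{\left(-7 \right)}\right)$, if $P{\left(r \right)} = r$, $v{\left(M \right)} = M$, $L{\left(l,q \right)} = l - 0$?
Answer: $14$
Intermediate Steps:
$L{\left(l,q \right)} = l$ ($L{\left(l,q \right)} = l + 0 = l$)
$Z = 2$
$H = 1$ ($H = \left(5 - 4\right)^{2} = 1^{2} = 1$)
$f{\left(z \right)} = 3$ ($f{\left(z \right)} = 1 + 2 = 3$)
$H \left(I{\left(11,-11 \right)} + f{\left(-7 \right)}\right) = 1 \left(11 + 3\right) = 1 \cdot 14 = 14$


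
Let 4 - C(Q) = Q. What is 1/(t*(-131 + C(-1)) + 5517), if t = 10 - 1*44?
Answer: 1/9801 ≈ 0.00010203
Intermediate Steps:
C(Q) = 4 - Q
t = -34 (t = 10 - 44 = -34)
1/(t*(-131 + C(-1)) + 5517) = 1/(-34*(-131 + (4 - 1*(-1))) + 5517) = 1/(-34*(-131 + (4 + 1)) + 5517) = 1/(-34*(-131 + 5) + 5517) = 1/(-34*(-126) + 5517) = 1/(4284 + 5517) = 1/9801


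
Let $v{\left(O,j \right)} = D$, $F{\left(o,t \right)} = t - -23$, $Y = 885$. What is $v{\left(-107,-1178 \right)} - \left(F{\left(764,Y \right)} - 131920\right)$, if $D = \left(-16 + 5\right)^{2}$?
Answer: $131133$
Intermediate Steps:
$F{\left(o,t \right)} = 23 + t$ ($F{\left(o,t \right)} = t + 23 = 23 + t$)
$D = 121$ ($D = \left(-11\right)^{2} = 121$)
$v{\left(O,j \right)} = 121$
$v{\left(-107,-1178 \right)} - \left(F{\left(764,Y \right)} - 131920\right) = 121 - \left(\left(23 + 885\right) - 131920\right) = 121 - \left(908 - 131920\right) = 121 - -131012 = 121 + 131012 = 131133$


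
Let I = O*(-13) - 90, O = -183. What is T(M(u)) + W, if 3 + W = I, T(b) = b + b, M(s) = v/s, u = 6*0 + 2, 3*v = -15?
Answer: 2281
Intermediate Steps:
v = -5 (v = (⅓)*(-15) = -5)
u = 2 (u = 0 + 2 = 2)
M(s) = -5/s
T(b) = 2*b
I = 2289 (I = -183*(-13) - 90 = 2379 - 90 = 2289)
W = 2286 (W = -3 + 2289 = 2286)
T(M(u)) + W = 2*(-5/2) + 2286 = -5 + 2286 = 2281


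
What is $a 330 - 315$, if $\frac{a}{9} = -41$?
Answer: $-122085$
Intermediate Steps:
$a = -369$ ($a = 9 \left(-41\right) = -369$)
$a 330 - 315 = \left(-369\right) 330 - 315 = -121770 - 315 = -122085$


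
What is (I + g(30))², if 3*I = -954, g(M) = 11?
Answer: 94249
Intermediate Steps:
I = -318 (I = (⅓)*(-954) = -318)
(I + g(30))² = (-318 + 11)² = (-307)² = 94249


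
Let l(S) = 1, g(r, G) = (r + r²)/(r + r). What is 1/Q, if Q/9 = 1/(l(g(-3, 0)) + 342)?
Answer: 343/9 ≈ 38.111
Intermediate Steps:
g(r, G) = (r + r²)/(2*r) (g(r, G) = (r + r²)/((2*r)) = (r + r²)*(1/(2*r)) = (r + r²)/(2*r))
Q = 9/343 (Q = 9/(1 + 342) = 9/343 ≈ 0.026239)
1/Q = 1/(9/343) = 343/9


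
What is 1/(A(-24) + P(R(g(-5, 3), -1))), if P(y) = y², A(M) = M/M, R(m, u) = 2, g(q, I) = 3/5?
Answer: ⅕ ≈ 0.20000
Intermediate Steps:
g(q, I) = ⅗ (g(q, I) = 3*(⅕) = ⅗)
A(M) = 1
1/(A(-24) + P(R(g(-5, 3), -1))) = 1/(1 + 2²) = 1/(1 + 4) = 1/5 = ⅕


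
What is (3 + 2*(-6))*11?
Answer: -99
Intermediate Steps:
(3 + 2*(-6))*11 = (3 - 12)*11 = -9*11 = -99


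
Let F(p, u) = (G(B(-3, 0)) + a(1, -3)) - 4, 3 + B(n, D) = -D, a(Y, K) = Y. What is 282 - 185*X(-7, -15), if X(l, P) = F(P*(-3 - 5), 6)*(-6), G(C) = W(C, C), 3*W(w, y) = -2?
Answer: -3788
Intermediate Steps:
W(w, y) = -2/3 (W(w, y) = (1/3)*(-2) = -2/3)
B(n, D) = -3 - D
G(C) = -2/3
F(p, u) = -11/3 (F(p, u) = (-2/3 + 1) - 4 = 1/3 - 4 = -11/3)
X(l, P) = 22 (X(l, P) = -11/3*(-6) = 22)
282 - 185*X(-7, -15) = 282 - 185*22 = 282 - 4070 = -3788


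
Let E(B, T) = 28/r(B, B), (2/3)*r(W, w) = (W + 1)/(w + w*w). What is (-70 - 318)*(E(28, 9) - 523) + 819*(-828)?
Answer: -2034008/3 ≈ -6.7800e+5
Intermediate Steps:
r(W, w) = 3*(1 + W)/(2*(w + w**2)) (r(W, w) = 3*((W + 1)/(w + w*w))/2 = 3*((1 + W)/(w + w**2))/2 = 3*(1 + W)/(2*(w + w**2)))
E(B, T) = 56*B/3 (E(B, T) = 28/((3*(1 + B)/(2*B*(1 + B)))) = 28/((3/(2*B))) = 28*(2*B/3) = 56*B/3)
(-70 - 318)*(E(28, 9) - 523) + 819*(-828) = (-70 - 318)*((56/3)*28 - 523) + 819*(-828) = -388*(1568/3 - 523) - 678132 = -388*(-1/3) - 678132 = 388/3 - 678132 = -2034008/3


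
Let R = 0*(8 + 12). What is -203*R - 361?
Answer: -361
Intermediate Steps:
R = 0 (R = 0*20 = 0)
-203*R - 361 = -203*0 - 361 = 0 - 361 = -361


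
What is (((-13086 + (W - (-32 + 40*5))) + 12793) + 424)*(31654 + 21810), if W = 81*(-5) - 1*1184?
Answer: -86932464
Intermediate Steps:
W = -1589 (W = -405 - 1184 = -1589)
(((-13086 + (W - (-32 + 40*5))) + 12793) + 424)*(31654 + 21810) = (((-13086 + (-1589 - (-32 + 40*5))) + 12793) + 424)*(31654 + 21810) = (((-13086 + (-1589 - (-32 + 200))) + 12793) + 424)*53464 = (((-13086 + (-1589 - 1*168)) + 12793) + 424)*53464 = (((-13086 + (-1589 - 168)) + 12793) + 424)*53464 = (((-13086 - 1757) + 12793) + 424)*53464 = ((-14843 + 12793) + 424)*53464 = (-2050 + 424)*53464 = -1626*53464 = -86932464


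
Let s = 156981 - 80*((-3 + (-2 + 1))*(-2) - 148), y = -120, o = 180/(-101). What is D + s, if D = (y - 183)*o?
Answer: 168721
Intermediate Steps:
o = -180/101 (o = 180*(-1/101) = -180/101 ≈ -1.7822)
D = 540 (D = (-120 - 183)*(-180/101) = -303*(-180/101) = 540)
s = 168181 (s = 156981 - 80*((-3 - 1)*(-2) - 148) = 156981 - 80*(-4*(-2) - 148) = 156981 - 80*(8 - 148) = 156981 - 80*(-140) = 156981 - 1*(-11200) = 156981 + 11200 = 168181)
D + s = 540 + 168181 = 168721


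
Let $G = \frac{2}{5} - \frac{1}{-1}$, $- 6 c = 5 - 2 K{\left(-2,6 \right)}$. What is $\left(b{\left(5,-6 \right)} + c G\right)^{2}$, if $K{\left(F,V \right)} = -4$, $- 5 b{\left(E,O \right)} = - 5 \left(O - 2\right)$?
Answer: $\frac{109561}{900} \approx 121.73$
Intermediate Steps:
$b{\left(E,O \right)} = -2 + O$ ($b{\left(E,O \right)} = - \frac{\left(-5\right) \left(O - 2\right)}{5} = - \frac{\left(-5\right) \left(-2 + O\right)}{5} = - \frac{10 - 5 O}{5} = -2 + O$)
$c = - \frac{13}{6}$ ($c = - \frac{5 - -8}{6} = - \frac{5 + 8}{6} = \left(- \frac{1}{6}\right) 13 = - \frac{13}{6} \approx -2.1667$)
$G = \frac{7}{5}$ ($G = 2 \cdot \frac{1}{5} - -1 = \frac{2}{5} + 1 = \frac{7}{5} \approx 1.4$)
$\left(b{\left(5,-6 \right)} + c G\right)^{2} = \left(\left(-2 - 6\right) - \frac{91}{30}\right)^{2} = \left(-8 - \frac{91}{30}\right)^{2} = \left(- \frac{331}{30}\right)^{2} = \frac{109561}{900}$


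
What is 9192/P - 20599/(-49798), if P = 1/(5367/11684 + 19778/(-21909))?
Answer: -4329069440586395/1062294073274 ≈ -4075.2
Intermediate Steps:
P = -255984756/113500549 (P = 1/(5367*(1/11684) + 19778*(-1/21909)) = 1/(5367/11684 - 19778/21909) = 1/(-113500549/255984756) = -255984756/113500549 ≈ -2.2554)
9192/P - 20599/(-49798) = 9192/(-255984756/113500549) - 20599/(-49798) = 9192*(-113500549/255984756) - 20599*(-1/49798) = -86941420534/21332063 + 20599/49798 = -4329069440586395/1062294073274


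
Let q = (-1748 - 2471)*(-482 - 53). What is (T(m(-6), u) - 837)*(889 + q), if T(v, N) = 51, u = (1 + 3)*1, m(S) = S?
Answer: -1774830444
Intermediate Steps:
u = 4 (u = 4*1 = 4)
q = 2257165 (q = -4219*(-535) = 2257165)
(T(m(-6), u) - 837)*(889 + q) = (51 - 837)*(889 + 2257165) = -786*2258054 = -1774830444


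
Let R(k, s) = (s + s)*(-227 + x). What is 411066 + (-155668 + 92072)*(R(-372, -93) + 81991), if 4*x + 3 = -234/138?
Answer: -181997273398/23 ≈ -7.9129e+9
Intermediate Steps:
x = -27/23 (x = -¾ + (-234/138)/4 = -¾ + (-234*1/138)/4 = -¾ + (¼)*(-39/23) = -¾ - 39/92 = -27/23 ≈ -1.1739)
R(k, s) = -10496*s/23 (R(k, s) = (s + s)*(-227 - 27/23) = (2*s)*(-5248/23) = -10496*s/23)
411066 + (-155668 + 92072)*(R(-372, -93) + 81991) = 411066 + (-155668 + 92072)*(-10496/23*(-93) + 81991) = 411066 - 63596*(976128/23 + 81991) = 411066 - 63596*2861921/23 = 411066 - 182006727916/23 = -181997273398/23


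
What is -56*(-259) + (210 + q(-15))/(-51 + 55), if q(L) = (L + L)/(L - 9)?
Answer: 232909/16 ≈ 14557.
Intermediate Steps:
q(L) = 2*L/(-9 + L) (q(L) = (2*L)/(-9 + L) = 2*L/(-9 + L))
-56*(-259) + (210 + q(-15))/(-51 + 55) = -56*(-259) + (210 + 2*(-15)/(-9 - 15))/(-51 + 55) = 14504 + (210 + 2*(-15)/(-24))/4 = 14504 + (210 + 2*(-15)*(-1/24))*(1/4) = 14504 + (210 + 5/4)*(1/4) = 14504 + (845/4)*(1/4) = 14504 + 845/16 = 232909/16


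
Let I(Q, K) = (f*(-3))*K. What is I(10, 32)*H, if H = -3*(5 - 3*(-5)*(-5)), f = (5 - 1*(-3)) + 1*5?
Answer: -262080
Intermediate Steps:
f = 13 (f = (5 + 3) + 5 = 8 + 5 = 13)
I(Q, K) = -39*K (I(Q, K) = (13*(-3))*K = -39*K)
H = 210 (H = -3*(5 + 15*(-5)) = -3*(5 - 75) = -3*(-70) = 210)
I(10, 32)*H = -39*32*210 = -1248*210 = -262080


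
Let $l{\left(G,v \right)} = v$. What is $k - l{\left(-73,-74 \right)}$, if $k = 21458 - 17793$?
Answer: $3739$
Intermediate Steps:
$k = 3665$ ($k = 21458 - 17793 = 3665$)
$k - l{\left(-73,-74 \right)} = 3665 - -74 = 3665 + 74 = 3739$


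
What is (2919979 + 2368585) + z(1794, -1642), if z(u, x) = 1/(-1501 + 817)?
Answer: 3617377775/684 ≈ 5.2886e+6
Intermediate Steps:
z(u, x) = -1/684 (z(u, x) = 1/(-684) = -1/684)
(2919979 + 2368585) + z(1794, -1642) = (2919979 + 2368585) - 1/684 = 5288564 - 1/684 = 3617377775/684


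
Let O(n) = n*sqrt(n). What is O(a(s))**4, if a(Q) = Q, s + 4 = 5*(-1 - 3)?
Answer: 191102976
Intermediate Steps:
s = -24 (s = -4 + 5*(-1 - 3) = -4 + 5*(-4) = -4 - 20 = -24)
O(n) = n**(3/2)
O(a(s))**4 = ((-24)**(3/2))**4 = (-48*I*sqrt(6))**4 = 191102976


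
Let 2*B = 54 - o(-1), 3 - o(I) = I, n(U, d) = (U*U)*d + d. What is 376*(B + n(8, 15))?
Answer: 376000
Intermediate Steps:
n(U, d) = d + d*U² (n(U, d) = U²*d + d = d*U² + d = d + d*U²)
o(I) = 3 - I
B = 25 (B = (54 - (3 - 1*(-1)))/2 = (54 - (3 + 1))/2 = (54 - 1*4)/2 = (54 - 4)/2 = (½)*50 = 25)
376*(B + n(8, 15)) = 376*(25 + 15*(1 + 8²)) = 376*(25 + 15*(1 + 64)) = 376*(25 + 15*65) = 376*(25 + 975) = 376*1000 = 376000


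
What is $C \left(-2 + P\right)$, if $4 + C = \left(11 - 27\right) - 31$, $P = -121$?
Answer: $6273$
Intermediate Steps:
$C = -51$ ($C = -4 + \left(\left(11 - 27\right) - 31\right) = -4 - 47 = -51$)
$C \left(-2 + P\right) = - 51 \left(-2 - 121\right) = \left(-51\right) \left(-123\right) = 6273$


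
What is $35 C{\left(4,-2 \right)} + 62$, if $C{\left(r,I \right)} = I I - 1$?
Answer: $167$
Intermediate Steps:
$C{\left(r,I \right)} = -1 + I^{2}$ ($C{\left(r,I \right)} = I^{2} - 1 = -1 + I^{2}$)
$35 C{\left(4,-2 \right)} + 62 = 35 \left(-1 + \left(-2\right)^{2}\right) + 62 = 35 \left(-1 + 4\right) + 62 = 35 \cdot 3 + 62 = 105 + 62 = 167$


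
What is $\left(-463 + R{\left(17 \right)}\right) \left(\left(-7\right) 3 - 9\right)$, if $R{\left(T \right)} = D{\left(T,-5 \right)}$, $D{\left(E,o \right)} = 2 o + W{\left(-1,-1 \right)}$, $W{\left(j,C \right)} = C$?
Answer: $14220$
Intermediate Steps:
$D{\left(E,o \right)} = -1 + 2 o$ ($D{\left(E,o \right)} = 2 o - 1 = -1 + 2 o$)
$R{\left(T \right)} = -11$ ($R{\left(T \right)} = -1 + 2 \left(-5\right) = -1 - 10 = -11$)
$\left(-463 + R{\left(17 \right)}\right) \left(\left(-7\right) 3 - 9\right) = \left(-463 - 11\right) \left(\left(-7\right) 3 - 9\right) = - 474 \left(-21 - 9\right) = \left(-474\right) \left(-30\right) = 14220$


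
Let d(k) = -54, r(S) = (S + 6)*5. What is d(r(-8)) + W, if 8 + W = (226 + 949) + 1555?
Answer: 2668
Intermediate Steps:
r(S) = 30 + 5*S (r(S) = (6 + S)*5 = 30 + 5*S)
W = 2722 (W = -8 + ((226 + 949) + 1555) = -8 + (1175 + 1555) = -8 + 2730 = 2722)
d(r(-8)) + W = -54 + 2722 = 2668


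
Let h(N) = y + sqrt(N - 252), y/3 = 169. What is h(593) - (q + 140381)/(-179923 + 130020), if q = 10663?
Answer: 25451865/49903 + sqrt(341) ≈ 528.49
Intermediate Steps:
y = 507 (y = 3*169 = 507)
h(N) = 507 + sqrt(-252 + N) (h(N) = 507 + sqrt(N - 252) = 507 + sqrt(-252 + N))
h(593) - (q + 140381)/(-179923 + 130020) = (507 + sqrt(-252 + 593)) - (10663 + 140381)/(-179923 + 130020) = (507 + sqrt(341)) - 151044/(-49903) = (507 + sqrt(341)) - 151044*(-1)/49903 = (507 + sqrt(341)) - 1*(-151044/49903) = (507 + sqrt(341)) + 151044/49903 = 25451865/49903 + sqrt(341)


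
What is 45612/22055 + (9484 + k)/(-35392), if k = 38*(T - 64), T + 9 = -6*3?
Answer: 740698237/390285280 ≈ 1.8978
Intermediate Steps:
T = -27 (T = -9 - 6*3 = -9 - 18 = -27)
k = -3458 (k = 38*(-27 - 64) = 38*(-91) = -3458)
45612/22055 + (9484 + k)/(-35392) = 45612/22055 + (9484 - 3458)/(-35392) = 45612*(1/22055) + 6026*(-1/35392) = 45612/22055 - 3013/17696 = 740698237/390285280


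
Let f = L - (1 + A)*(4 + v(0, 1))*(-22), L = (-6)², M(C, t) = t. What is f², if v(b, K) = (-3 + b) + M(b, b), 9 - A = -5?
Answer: 133956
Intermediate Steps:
A = 14 (A = 9 - 1*(-5) = 9 + 5 = 14)
v(b, K) = -3 + 2*b (v(b, K) = (-3 + b) + b = -3 + 2*b)
L = 36
f = 366 (f = 36 - (1 + 14)*(4 + (-3 + 2*0))*(-22) = 36 - 15*(4 + (-3 + 0))*(-22) = 36 - 15*(4 - 3)*(-22) = 36 - 15*1*(-22) = 36 - 15*(-22) = 36 - 1*(-330) = 36 + 330 = 366)
f² = 366² = 133956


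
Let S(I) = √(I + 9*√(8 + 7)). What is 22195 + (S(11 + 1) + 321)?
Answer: 22516 + √(12 + 9*√15) ≈ 22523.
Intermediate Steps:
S(I) = √(I + 9*√15)
22195 + (S(11 + 1) + 321) = 22195 + (√((11 + 1) + 9*√15) + 321) = 22195 + (√(12 + 9*√15) + 321) = 22195 + (321 + √(12 + 9*√15)) = 22516 + √(12 + 9*√15)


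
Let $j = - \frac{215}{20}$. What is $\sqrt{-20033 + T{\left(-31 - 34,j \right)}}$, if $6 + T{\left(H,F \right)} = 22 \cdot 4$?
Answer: $i \sqrt{19951} \approx 141.25 i$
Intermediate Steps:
$j = - \frac{43}{4}$ ($j = \left(-215\right) \frac{1}{20} = - \frac{43}{4} \approx -10.75$)
$T{\left(H,F \right)} = 82$ ($T{\left(H,F \right)} = -6 + 22 \cdot 4 = -6 + 88 = 82$)
$\sqrt{-20033 + T{\left(-31 - 34,j \right)}} = \sqrt{-20033 + 82} = \sqrt{-19951} = i \sqrt{19951}$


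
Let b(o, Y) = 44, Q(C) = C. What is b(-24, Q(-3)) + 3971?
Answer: 4015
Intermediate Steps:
b(-24, Q(-3)) + 3971 = 44 + 3971 = 4015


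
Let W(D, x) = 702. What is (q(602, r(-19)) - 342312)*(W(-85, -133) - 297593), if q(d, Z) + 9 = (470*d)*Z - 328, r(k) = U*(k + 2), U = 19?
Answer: 27234485075679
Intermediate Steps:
r(k) = 38 + 19*k (r(k) = 19*(k + 2) = 19*(2 + k) = 38 + 19*k)
q(d, Z) = -337 + 470*Z*d (q(d, Z) = -9 + ((470*d)*Z - 328) = -9 + (470*Z*d - 328) = -9 + (-328 + 470*Z*d) = -337 + 470*Z*d)
(q(602, r(-19)) - 342312)*(W(-85, -133) - 297593) = ((-337 + 470*(38 + 19*(-19))*602) - 342312)*(702 - 297593) = ((-337 + 470*(38 - 361)*602) - 342312)*(-296891) = ((-337 + 470*(-323)*602) - 342312)*(-296891) = ((-337 - 91389620) - 342312)*(-296891) = (-91389957 - 342312)*(-296891) = -91732269*(-296891) = 27234485075679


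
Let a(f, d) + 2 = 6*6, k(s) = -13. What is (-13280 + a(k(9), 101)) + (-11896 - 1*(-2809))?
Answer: -22333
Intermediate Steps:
a(f, d) = 34 (a(f, d) = -2 + 6*6 = -2 + 36 = 34)
(-13280 + a(k(9), 101)) + (-11896 - 1*(-2809)) = (-13280 + 34) + (-11896 - 1*(-2809)) = -13246 + (-11896 + 2809) = -13246 - 9087 = -22333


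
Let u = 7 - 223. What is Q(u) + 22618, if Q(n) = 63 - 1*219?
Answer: 22462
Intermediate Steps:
u = -216
Q(n) = -156 (Q(n) = 63 - 219 = -156)
Q(u) + 22618 = -156 + 22618 = 22462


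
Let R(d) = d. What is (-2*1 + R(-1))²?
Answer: 9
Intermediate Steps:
(-2*1 + R(-1))² = (-2*1 - 1)² = (-2 - 1)² = (-3)² = 9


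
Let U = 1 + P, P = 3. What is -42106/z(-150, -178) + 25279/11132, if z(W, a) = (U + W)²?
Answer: 17530793/59322428 ≈ 0.29552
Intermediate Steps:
U = 4 (U = 1 + 3 = 4)
z(W, a) = (4 + W)²
-42106/z(-150, -178) + 25279/11132 = -42106/(4 - 150)² + 25279/11132 = -42106/((-146)²) + 25279*(1/11132) = -42106/21316 + 25279/11132 = -42106*1/21316 + 25279/11132 = -21053/10658 + 25279/11132 = 17530793/59322428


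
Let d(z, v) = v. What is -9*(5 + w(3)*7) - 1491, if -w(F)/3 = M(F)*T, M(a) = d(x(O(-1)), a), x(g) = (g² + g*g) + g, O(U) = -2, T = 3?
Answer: 165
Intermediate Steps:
x(g) = g + 2*g² (x(g) = (g² + g²) + g = 2*g² + g = g + 2*g²)
M(a) = a
w(F) = -9*F (w(F) = -3*F*3 = -9*F)
-9*(5 + w(3)*7) - 1491 = -9*(5 - 9*3*7) - 1491 = -9*(5 - 27*7) - 1491 = -9*(5 - 189) - 1491 = -9*(-184) - 1491 = 1656 - 1491 = 165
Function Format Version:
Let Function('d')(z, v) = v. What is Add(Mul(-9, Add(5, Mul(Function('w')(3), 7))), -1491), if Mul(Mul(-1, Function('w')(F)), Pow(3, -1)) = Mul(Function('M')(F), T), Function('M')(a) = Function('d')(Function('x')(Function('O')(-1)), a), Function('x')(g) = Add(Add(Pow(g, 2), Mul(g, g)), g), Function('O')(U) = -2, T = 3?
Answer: 165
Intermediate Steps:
Function('x')(g) = Add(g, Mul(2, Pow(g, 2))) (Function('x')(g) = Add(Add(Pow(g, 2), Pow(g, 2)), g) = Add(Mul(2, Pow(g, 2)), g) = Add(g, Mul(2, Pow(g, 2))))
Function('M')(a) = a
Function('w')(F) = Mul(-9, F) (Function('w')(F) = Mul(-3, Mul(F, 3)) = Mul(-3, Mul(3, F)) = Mul(-9, F))
Add(Mul(-9, Add(5, Mul(Function('w')(3), 7))), -1491) = Add(Mul(-9, Add(5, Mul(Mul(-9, 3), 7))), -1491) = Add(Mul(-9, Add(5, Mul(-27, 7))), -1491) = Add(Mul(-9, Add(5, -189)), -1491) = Add(Mul(-9, -184), -1491) = Add(1656, -1491) = 165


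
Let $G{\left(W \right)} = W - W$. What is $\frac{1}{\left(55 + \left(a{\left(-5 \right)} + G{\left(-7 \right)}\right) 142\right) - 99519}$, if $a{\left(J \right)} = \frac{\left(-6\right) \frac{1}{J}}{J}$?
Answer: $- \frac{25}{2487452} \approx -1.005 \cdot 10^{-5}$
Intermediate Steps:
$G{\left(W \right)} = 0$
$a{\left(J \right)} = - \frac{6}{J^{2}}$
$\frac{1}{\left(55 + \left(a{\left(-5 \right)} + G{\left(-7 \right)}\right) 142\right) - 99519} = \frac{1}{\left(55 + \left(- \frac{6}{25} + 0\right) 142\right) - 99519} = \frac{1}{\left(55 - \frac{852}{25}\right) - 99519} = \frac{1}{\frac{523}{25} - 99519} = \frac{1}{- \frac{2487452}{25}} = - \frac{25}{2487452}$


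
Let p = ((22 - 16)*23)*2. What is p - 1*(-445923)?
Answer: 446199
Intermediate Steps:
p = 276 (p = (6*23)*2 = 138*2 = 276)
p - 1*(-445923) = 276 - 1*(-445923) = 276 + 445923 = 446199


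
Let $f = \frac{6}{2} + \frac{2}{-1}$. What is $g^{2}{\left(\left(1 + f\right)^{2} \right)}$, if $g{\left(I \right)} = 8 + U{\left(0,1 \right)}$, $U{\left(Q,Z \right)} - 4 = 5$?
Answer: $289$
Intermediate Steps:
$U{\left(Q,Z \right)} = 9$ ($U{\left(Q,Z \right)} = 4 + 5 = 9$)
$f = 1$ ($f = 6 \cdot \frac{1}{2} + 2 \left(-1\right) = 3 - 2 = 1$)
$g{\left(I \right)} = 17$ ($g{\left(I \right)} = 8 + 9 = 17$)
$g^{2}{\left(\left(1 + f\right)^{2} \right)} = 17^{2} = 289$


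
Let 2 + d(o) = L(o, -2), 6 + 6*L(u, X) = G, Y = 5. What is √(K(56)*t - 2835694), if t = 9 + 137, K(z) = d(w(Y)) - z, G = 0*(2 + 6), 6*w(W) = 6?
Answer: 2*I*√711077 ≈ 1686.5*I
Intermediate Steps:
w(W) = 1 (w(W) = (⅙)*6 = 1)
G = 0 (G = 0*8 = 0)
L(u, X) = -1 (L(u, X) = -1 + (⅙)*0 = -1 + 0 = -1)
d(o) = -3 (d(o) = -2 - 1 = -3)
K(z) = -3 - z
t = 146
√(K(56)*t - 2835694) = √((-3 - 1*56)*146 - 2835694) = √((-3 - 56)*146 - 2835694) = √(-59*146 - 2835694) = √(-8614 - 2835694) = √(-2844308) = 2*I*√711077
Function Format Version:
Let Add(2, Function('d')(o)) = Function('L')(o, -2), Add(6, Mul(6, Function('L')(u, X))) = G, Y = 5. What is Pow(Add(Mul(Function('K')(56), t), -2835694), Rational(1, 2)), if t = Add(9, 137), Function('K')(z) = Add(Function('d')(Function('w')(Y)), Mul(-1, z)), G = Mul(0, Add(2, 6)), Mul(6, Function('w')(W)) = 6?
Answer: Mul(2, I, Pow(711077, Rational(1, 2))) ≈ Mul(1686.5, I)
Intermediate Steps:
Function('w')(W) = 1 (Function('w')(W) = Mul(Rational(1, 6), 6) = 1)
G = 0 (G = Mul(0, 8) = 0)
Function('L')(u, X) = -1 (Function('L')(u, X) = Add(-1, Mul(Rational(1, 6), 0)) = Add(-1, 0) = -1)
Function('d')(o) = -3 (Function('d')(o) = Add(-2, -1) = -3)
Function('K')(z) = Add(-3, Mul(-1, z))
t = 146
Pow(Add(Mul(Function('K')(56), t), -2835694), Rational(1, 2)) = Pow(Add(Mul(Add(-3, Mul(-1, 56)), 146), -2835694), Rational(1, 2)) = Pow(Add(Mul(Add(-3, -56), 146), -2835694), Rational(1, 2)) = Pow(Add(Mul(-59, 146), -2835694), Rational(1, 2)) = Pow(Add(-8614, -2835694), Rational(1, 2)) = Pow(-2844308, Rational(1, 2)) = Mul(2, I, Pow(711077, Rational(1, 2)))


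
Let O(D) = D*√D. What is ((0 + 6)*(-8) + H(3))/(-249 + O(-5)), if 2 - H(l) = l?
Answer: 12201/62126 - 245*I*√5/62126 ≈ 0.19639 - 0.0088181*I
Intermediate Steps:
H(l) = 2 - l
O(D) = D^(3/2)
((0 + 6)*(-8) + H(3))/(-249 + O(-5)) = ((0 + 6)*(-8) + (2 - 1*3))/(-249 + (-5)^(3/2)) = (6*(-8) + (2 - 3))/(-249 - 5*I*√5) = (-48 - 1)/(-249 - 5*I*√5) = -49/(-249 - 5*I*√5)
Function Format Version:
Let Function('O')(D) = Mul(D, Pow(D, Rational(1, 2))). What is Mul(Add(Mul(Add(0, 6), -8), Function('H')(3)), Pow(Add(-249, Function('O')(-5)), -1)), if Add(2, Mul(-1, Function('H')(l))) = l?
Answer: Add(Rational(12201, 62126), Mul(Rational(-245, 62126), I, Pow(5, Rational(1, 2)))) ≈ Add(0.19639, Mul(-0.0088181, I))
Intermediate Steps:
Function('H')(l) = Add(2, Mul(-1, l))
Function('O')(D) = Pow(D, Rational(3, 2))
Mul(Add(Mul(Add(0, 6), -8), Function('H')(3)), Pow(Add(-249, Function('O')(-5)), -1)) = Mul(Add(Mul(Add(0, 6), -8), Add(2, Mul(-1, 3))), Pow(Add(-249, Pow(-5, Rational(3, 2))), -1)) = Mul(Add(Mul(6, -8), Add(2, -3)), Pow(Add(-249, Mul(-5, I, Pow(5, Rational(1, 2)))), -1)) = Mul(Add(-48, -1), Pow(Add(-249, Mul(-5, I, Pow(5, Rational(1, 2)))), -1)) = Mul(-49, Pow(Add(-249, Mul(-5, I, Pow(5, Rational(1, 2)))), -1))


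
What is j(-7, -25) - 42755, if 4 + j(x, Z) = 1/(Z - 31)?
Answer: -2394505/56 ≈ -42759.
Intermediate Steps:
j(x, Z) = -4 + 1/(-31 + Z) (j(x, Z) = -4 + 1/(Z - 31) = -4 + 1/(-31 + Z))
j(-7, -25) - 42755 = (125 - 4*(-25))/(-31 - 25) - 42755 = (125 + 100)/(-56) - 42755 = -1/56*225 - 42755 = -225/56 - 42755 = -2394505/56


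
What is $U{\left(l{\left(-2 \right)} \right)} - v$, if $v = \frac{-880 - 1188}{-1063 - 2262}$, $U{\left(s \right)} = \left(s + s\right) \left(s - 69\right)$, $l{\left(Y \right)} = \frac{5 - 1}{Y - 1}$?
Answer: $\frac{5593988}{29925} \approx 186.93$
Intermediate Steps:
$l{\left(Y \right)} = \frac{4}{-1 + Y}$
$U{\left(s \right)} = 2 s \left(-69 + s\right)$
$v = \frac{2068}{3325}$ ($v = - \frac{2068}{-3325} = \left(-2068\right) \left(- \frac{1}{3325}\right) = \frac{2068}{3325} \approx 0.62195$)
$U{\left(l{\left(-2 \right)} \right)} - v = 2 \frac{4}{-1 - 2} \left(-69 + \frac{4}{-1 - 2}\right) - \frac{2068}{3325} = 2 \frac{4}{-3} \left(-69 + \frac{4}{-3}\right) - \frac{2068}{3325} = 2 \cdot 4 \left(- \frac{1}{3}\right) \left(-69 + 4 \left(- \frac{1}{3}\right)\right) - \frac{2068}{3325} = 2 \left(- \frac{4}{3}\right) \left(-69 - \frac{4}{3}\right) - \frac{2068}{3325} = 2 \left(- \frac{4}{3}\right) \left(- \frac{211}{3}\right) - \frac{2068}{3325} = \frac{1688}{9} - \frac{2068}{3325} = \frac{5593988}{29925}$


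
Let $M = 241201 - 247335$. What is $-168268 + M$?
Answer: $-174402$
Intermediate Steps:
$M = -6134$
$-168268 + M = -168268 - 6134 = -174402$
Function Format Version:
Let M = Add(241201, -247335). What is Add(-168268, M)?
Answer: -174402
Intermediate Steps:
M = -6134
Add(-168268, M) = Add(-168268, -6134) = -174402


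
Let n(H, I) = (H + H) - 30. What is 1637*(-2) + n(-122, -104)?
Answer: -3548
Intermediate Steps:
n(H, I) = -30 + 2*H (n(H, I) = 2*H - 30 = -30 + 2*H)
1637*(-2) + n(-122, -104) = 1637*(-2) + (-30 + 2*(-122)) = -3274 + (-30 - 244) = -3274 - 274 = -3548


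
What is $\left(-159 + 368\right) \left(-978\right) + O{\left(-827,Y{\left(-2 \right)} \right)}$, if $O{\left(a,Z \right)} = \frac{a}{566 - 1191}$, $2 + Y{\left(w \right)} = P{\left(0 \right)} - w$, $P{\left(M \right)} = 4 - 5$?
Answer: $- \frac{127750423}{625} \approx -2.044 \cdot 10^{5}$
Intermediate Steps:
$P{\left(M \right)} = -1$ ($P{\left(M \right)} = 4 - 5 = -1$)
$Y{\left(w \right)} = -3 - w$ ($Y{\left(w \right)} = -2 - \left(1 + w\right) = -3 - w$)
$O{\left(a,Z \right)} = - \frac{a}{625}$ ($O{\left(a,Z \right)} = \frac{a}{-625} = - \frac{a}{625}$)
$\left(-159 + 368\right) \left(-978\right) + O{\left(-827,Y{\left(-2 \right)} \right)} = \left(-159 + 368\right) \left(-978\right) - - \frac{827}{625} = 209 \left(-978\right) + \frac{827}{625} = -204402 + \frac{827}{625} = - \frac{127750423}{625}$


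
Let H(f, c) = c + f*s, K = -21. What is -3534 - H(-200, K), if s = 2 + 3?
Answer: -2513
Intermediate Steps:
s = 5
H(f, c) = c + 5*f (H(f, c) = c + f*5 = c + 5*f)
-3534 - H(-200, K) = -3534 - (-21 + 5*(-200)) = -3534 - (-21 - 1000) = -3534 - 1*(-1021) = -3534 + 1021 = -2513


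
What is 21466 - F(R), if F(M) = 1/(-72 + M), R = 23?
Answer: 1051835/49 ≈ 21466.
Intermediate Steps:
21466 - F(R) = 21466 - 1/(-72 + 23) = 21466 - 1/(-49) = 21466 - 1*(-1/49) = 21466 + 1/49 = 1051835/49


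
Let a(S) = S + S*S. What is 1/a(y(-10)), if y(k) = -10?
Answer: 1/90 ≈ 0.011111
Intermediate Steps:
a(S) = S + S²
1/a(y(-10)) = 1/(-10*(1 - 10)) = 1/(-10*(-9)) = 1/90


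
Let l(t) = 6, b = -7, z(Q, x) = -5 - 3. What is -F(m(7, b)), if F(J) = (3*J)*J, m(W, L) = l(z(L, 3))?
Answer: -108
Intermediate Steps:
z(Q, x) = -8
m(W, L) = 6
F(J) = 3*J**2
-F(m(7, b)) = -3*6**2 = -3*36 = -1*108 = -108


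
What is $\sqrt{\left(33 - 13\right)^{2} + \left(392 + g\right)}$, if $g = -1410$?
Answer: $i \sqrt{618} \approx 24.86 i$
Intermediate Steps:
$\sqrt{\left(33 - 13\right)^{2} + \left(392 + g\right)} = \sqrt{\left(33 - 13\right)^{2} + \left(392 - 1410\right)} = \sqrt{\left(33 - 13\right)^{2} - 1018} = \sqrt{20^{2} - 1018} = \sqrt{400 - 1018} = \sqrt{-618} = i \sqrt{618}$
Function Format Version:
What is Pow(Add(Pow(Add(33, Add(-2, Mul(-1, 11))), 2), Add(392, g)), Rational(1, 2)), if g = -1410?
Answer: Mul(I, Pow(618, Rational(1, 2))) ≈ Mul(24.860, I)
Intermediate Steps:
Pow(Add(Pow(Add(33, Add(-2, Mul(-1, 11))), 2), Add(392, g)), Rational(1, 2)) = Pow(Add(Pow(Add(33, Add(-2, Mul(-1, 11))), 2), Add(392, -1410)), Rational(1, 2)) = Pow(Add(Pow(Add(33, Add(-2, -11)), 2), -1018), Rational(1, 2)) = Pow(Add(Pow(Add(33, -13), 2), -1018), Rational(1, 2)) = Pow(Add(Pow(20, 2), -1018), Rational(1, 2)) = Pow(Add(400, -1018), Rational(1, 2)) = Pow(-618, Rational(1, 2)) = Mul(I, Pow(618, Rational(1, 2)))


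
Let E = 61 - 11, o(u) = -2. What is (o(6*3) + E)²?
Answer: 2304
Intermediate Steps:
E = 50
(o(6*3) + E)² = (-2 + 50)² = 48² = 2304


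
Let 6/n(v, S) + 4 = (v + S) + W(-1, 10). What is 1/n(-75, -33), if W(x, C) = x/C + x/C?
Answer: -187/10 ≈ -18.700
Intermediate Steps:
W(x, C) = 2*x/C
n(v, S) = 6/(-21/5 + S + v) (n(v, S) = 6/(-4 + ((v + S) + 2*(-1)/10)) = 6/(-4 + ((S + v) + 2*(-1)*(⅒))) = 6/(-4 + ((S + v) - ⅕)) = 6/(-4 + (-⅕ + S + v)) = 6/(-21/5 + S + v))
1/n(-75, -33) = 1/(30/(-21 + 5*(-33) + 5*(-75))) = 1/(30/(-21 - 165 - 375)) = 1/(30/(-561)) = 1/(30*(-1/561)) = 1/(-10/187) = -187/10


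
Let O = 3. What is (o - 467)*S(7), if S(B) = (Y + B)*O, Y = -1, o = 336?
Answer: -2358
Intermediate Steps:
S(B) = -3 + 3*B (S(B) = (-1 + B)*3 = -3 + 3*B)
(o - 467)*S(7) = (336 - 467)*(-3 + 3*7) = -131*(-3 + 21) = -131*18 = -2358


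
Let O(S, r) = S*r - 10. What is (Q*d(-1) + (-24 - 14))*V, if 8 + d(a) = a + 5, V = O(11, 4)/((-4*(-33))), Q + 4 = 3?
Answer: -289/33 ≈ -8.7576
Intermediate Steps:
Q = -1 (Q = -4 + 3 = -1)
O(S, r) = -10 + S*r
V = 17/66 (V = (-10 + 11*4)/((-4*(-33))) = (-10 + 44)/132 = 34*(1/132) = 17/66 ≈ 0.25758)
d(a) = -3 + a (d(a) = -8 + (a + 5) = -8 + (5 + a) = -3 + a)
(Q*d(-1) + (-24 - 14))*V = (-(-3 - 1) + (-24 - 14))*(17/66) = (-1*(-4) - 38)*(17/66) = (4 - 38)*(17/66) = -34*17/66 = -289/33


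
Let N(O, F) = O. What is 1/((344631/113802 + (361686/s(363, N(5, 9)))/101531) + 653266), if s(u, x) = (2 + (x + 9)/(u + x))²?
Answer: 180537982218750/117940027059264569873 ≈ 1.5308e-6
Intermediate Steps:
s(u, x) = (2 + (9 + x)/(u + x))²
1/((344631/113802 + (361686/s(363, N(5, 9)))/101531) + 653266) = 1/((344631/113802 + (361686/(((9 + 2*363 + 3*5)²/(363 + 5)²)))/101531) + 653266) = 1/((344631*(1/113802) + (361686/(((9 + 726 + 15)²/368²)))*(1/101531)) + 653266) = 1/((114877/37934 + (361686/(((1/135424)*750²)))*(1/101531)) + 653266) = 1/((114877/37934 + (361686/(((1/135424)*562500)))*(1/101531)) + 653266) = 1/((114877/37934 + (361686/(140625/33856))*(1/101531)) + 653266) = 1/((114877/37934 + (361686*(33856/140625))*(1/101531)) + 653266) = 1/((114877/37934 + (4081747072/46875)*(1/101531)) + 653266) = 1/((114877/37934 + 4081747072/4759265625) + 653266) = 1/(701567150632373/180537982218750 + 653266) = 1/(117940027059264569873/180537982218750) = 180537982218750/117940027059264569873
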